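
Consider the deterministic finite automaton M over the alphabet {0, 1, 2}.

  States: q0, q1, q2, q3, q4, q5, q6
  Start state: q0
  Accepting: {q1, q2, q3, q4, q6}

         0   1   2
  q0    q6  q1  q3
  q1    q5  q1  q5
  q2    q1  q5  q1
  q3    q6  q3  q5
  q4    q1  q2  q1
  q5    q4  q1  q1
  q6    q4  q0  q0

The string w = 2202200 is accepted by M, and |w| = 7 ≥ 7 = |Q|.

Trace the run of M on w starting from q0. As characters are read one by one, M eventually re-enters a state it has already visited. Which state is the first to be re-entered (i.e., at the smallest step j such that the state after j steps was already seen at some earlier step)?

q5

State sequence: q0 -2-> q3 -2-> q5 -0-> q4 -2-> q1 -2-> q5 -0-> q4 -0-> q1
First repeat at step 5: q5 was already visited.

The earliest repeat is at step j = 5: M is in q5, which it already visited at step i = 2.
With |Q| = 7, pigeonhole forces a state repeat no later than step 7; the substring read between the first and second visits to that state can be pumped.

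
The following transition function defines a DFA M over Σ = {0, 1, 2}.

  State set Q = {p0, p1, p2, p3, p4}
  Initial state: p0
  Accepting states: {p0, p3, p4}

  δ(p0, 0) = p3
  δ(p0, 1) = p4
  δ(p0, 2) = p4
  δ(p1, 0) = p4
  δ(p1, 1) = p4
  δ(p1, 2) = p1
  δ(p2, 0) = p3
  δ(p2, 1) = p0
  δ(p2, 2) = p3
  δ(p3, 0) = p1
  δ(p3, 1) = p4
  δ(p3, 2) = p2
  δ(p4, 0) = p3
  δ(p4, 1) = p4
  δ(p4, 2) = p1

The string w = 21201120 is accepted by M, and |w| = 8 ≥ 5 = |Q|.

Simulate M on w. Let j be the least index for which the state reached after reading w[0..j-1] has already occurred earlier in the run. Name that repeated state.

p4

State sequence: p0 -2-> p4 -1-> p4 -2-> p1 -0-> p4 -1-> p4 -1-> p4 -2-> p1 -0-> p4
First repeat at step 2: p4 was already visited.

The earliest repeat is at step j = 2: M is in p4, which it already visited at step i = 1.
Since M has 5 states, any run of length ≥ 5 visits 5+1 states, so by pigeonhole some state repeats within the first 5 steps — that repeat gives the pumpable loop.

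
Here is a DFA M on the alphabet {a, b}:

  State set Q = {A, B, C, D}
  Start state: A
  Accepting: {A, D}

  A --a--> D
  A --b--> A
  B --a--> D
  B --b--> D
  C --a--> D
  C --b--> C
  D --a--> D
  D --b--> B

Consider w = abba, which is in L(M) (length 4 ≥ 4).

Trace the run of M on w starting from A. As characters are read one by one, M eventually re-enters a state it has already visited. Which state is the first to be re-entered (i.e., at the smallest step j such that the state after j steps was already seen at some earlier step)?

Run of M on w = a b b a:
  step 0: A  (start)
  step 1: D  (read a: A→D)
  step 2: B  (read b: D→B)
  step 3: D  (read b: B→D)   ← first repeat (D seen earlier)
  step 4: D  (read a: D→D)

The earliest repeat is at step j = 3: M is in D, which it already visited at step i = 1.
With |Q| = 4, pigeonhole forces a state repeat no later than step 4; the substring read between the first and second visits to that state can be pumped.

D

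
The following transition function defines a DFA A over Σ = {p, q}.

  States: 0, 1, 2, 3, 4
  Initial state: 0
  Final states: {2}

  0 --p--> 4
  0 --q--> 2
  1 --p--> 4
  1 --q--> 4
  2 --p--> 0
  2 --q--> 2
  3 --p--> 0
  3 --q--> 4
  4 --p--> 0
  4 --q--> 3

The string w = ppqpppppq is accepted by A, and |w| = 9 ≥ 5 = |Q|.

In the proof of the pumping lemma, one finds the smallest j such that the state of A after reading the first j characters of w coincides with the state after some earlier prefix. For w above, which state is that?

0

State sequence: 0 -p-> 4 -p-> 0 -q-> 2 -p-> 0 -p-> 4 -p-> 0 -p-> 4 -p-> 0 -q-> 2
First repeat at step 2: 0 was already visited.

The earliest repeat is at step j = 2: A is in 0, which it already visited at step i = 0.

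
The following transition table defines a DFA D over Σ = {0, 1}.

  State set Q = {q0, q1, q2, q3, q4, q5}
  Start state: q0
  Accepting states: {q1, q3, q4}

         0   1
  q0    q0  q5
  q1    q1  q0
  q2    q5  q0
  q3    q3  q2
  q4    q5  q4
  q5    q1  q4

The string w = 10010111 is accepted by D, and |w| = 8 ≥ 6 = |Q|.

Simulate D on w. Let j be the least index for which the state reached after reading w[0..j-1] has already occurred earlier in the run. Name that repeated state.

q1

Run of D on w = 1 0 0 1 0 1 1 1:
  step 0: q0  (start)
  step 1: q5  (read 1: q0→q5)
  step 2: q1  (read 0: q5→q1)
  step 3: q1  (read 0: q1→q1)   ← first repeat (q1 seen earlier)
  step 4: q0  (read 1: q1→q0)
  step 5: q0  (read 0: q0→q0)
  step 6: q5  (read 1: q0→q5)
  step 7: q4  (read 1: q5→q4)
  step 8: q4  (read 1: q4→q4)

The earliest repeat is at step j = 3: D is in q1, which it already visited at step i = 2.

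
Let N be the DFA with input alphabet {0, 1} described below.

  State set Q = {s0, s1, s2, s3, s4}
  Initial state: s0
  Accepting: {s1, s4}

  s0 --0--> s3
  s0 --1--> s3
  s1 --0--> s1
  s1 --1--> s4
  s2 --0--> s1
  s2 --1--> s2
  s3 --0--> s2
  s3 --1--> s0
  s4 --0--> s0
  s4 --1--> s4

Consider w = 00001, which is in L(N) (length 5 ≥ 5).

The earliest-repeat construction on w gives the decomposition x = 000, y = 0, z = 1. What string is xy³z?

0000001

xy^3z = 000·0·0·0·1 = 0000001.
Reading y = 0 takes N from s1 back to s1, so after x·y·y·y the machine is still in s1, and z then leads to the accepting state s4. Hence 0000001 ∈ L(N).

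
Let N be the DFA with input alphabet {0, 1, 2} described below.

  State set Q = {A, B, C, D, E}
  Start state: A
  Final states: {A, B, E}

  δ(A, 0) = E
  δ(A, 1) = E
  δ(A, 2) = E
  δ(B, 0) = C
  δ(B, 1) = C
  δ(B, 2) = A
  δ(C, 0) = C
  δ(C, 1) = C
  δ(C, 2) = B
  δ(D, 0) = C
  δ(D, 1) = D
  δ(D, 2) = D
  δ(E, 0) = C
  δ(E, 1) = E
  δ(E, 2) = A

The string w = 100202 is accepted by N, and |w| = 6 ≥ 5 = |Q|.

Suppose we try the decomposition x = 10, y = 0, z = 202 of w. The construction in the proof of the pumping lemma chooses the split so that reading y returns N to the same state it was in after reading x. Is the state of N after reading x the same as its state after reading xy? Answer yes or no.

yes

State sequence: A -1-> E -0-> C -0-> C

After x (step 2): C. After xy (step 3): C.
They match, so y = 0 drives N around a cycle from C back to itself; pumping y any number of times keeps N in C before reading z, and xyⁱz ∈ L(N) for every i ≥ 0.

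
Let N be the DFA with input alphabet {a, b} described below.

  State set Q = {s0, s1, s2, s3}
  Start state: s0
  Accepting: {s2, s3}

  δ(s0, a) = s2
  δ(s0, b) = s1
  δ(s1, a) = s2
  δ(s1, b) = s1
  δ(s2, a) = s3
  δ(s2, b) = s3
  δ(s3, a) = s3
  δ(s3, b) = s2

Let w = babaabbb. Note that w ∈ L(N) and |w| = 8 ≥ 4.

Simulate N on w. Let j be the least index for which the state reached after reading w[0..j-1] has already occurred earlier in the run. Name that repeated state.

State sequence: s0 -b-> s1 -a-> s2 -b-> s3 -a-> s3 -a-> s3 -b-> s2 -b-> s3 -b-> s2
First repeat at step 4: s3 was already visited.

The earliest repeat is at step j = 4: N is in s3, which it already visited at step i = 3.
Pumping length from the standard proof: p = 4 (the number of states). The repeated state found above gives |xy| = j ≤ 4 and |y| = j − i ≥ 1.

s3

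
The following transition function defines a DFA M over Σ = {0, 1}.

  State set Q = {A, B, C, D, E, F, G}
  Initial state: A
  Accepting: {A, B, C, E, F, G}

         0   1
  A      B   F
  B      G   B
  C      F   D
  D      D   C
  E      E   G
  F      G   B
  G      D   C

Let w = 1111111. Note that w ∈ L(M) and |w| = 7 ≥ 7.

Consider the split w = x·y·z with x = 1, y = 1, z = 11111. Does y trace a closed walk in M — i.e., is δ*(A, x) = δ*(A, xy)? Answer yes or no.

State sequence: A -1-> F -1-> B

After x (step 1): F. After xy (step 2): B.
They differ (F ≠ B), so y is not a cycle from the state after x; this split is not the one the pumping-lemma construction produces, and pumping y need not keep the string in L(M).

no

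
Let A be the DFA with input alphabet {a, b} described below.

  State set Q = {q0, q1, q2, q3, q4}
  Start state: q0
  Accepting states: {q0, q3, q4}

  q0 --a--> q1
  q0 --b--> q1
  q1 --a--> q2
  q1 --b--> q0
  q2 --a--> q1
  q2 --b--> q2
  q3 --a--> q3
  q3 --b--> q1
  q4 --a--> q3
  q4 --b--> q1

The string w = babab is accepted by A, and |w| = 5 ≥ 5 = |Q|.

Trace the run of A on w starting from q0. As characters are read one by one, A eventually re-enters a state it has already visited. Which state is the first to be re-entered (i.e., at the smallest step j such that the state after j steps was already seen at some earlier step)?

q2

Run of A on w = b a b a b:
  step 0: q0  (start)
  step 1: q1  (read b: q0→q1)
  step 2: q2  (read a: q1→q2)
  step 3: q2  (read b: q2→q2)   ← first repeat (q2 seen earlier)
  step 4: q1  (read a: q2→q1)
  step 5: q0  (read b: q1→q0)

The earliest repeat is at step j = 3: A is in q2, which it already visited at step i = 2.
The DFA has 5 states, so the proof of the pumping lemma guarantees a repeated state among the first 5+1 visited; the segment between the two visits is the pumpable y.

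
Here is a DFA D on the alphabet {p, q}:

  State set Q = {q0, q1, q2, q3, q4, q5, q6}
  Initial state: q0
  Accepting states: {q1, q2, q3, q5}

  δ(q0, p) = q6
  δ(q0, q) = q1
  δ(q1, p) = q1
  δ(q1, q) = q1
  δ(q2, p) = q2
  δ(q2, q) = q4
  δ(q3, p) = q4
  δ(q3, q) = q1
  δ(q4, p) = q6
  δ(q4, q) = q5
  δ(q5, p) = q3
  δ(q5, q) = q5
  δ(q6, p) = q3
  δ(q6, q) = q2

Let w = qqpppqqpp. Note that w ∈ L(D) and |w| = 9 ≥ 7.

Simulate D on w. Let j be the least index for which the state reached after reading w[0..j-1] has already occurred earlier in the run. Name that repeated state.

q1

Run of D on w = q q p p p q q p p:
  step 0: q0  (start)
  step 1: q1  (read q: q0→q1)
  step 2: q1  (read q: q1→q1)   ← first repeat (q1 seen earlier)
  step 3: q1  (read p: q1→q1)
  step 4: q1  (read p: q1→q1)
  step 5: q1  (read p: q1→q1)
  step 6: q1  (read q: q1→q1)
  step 7: q1  (read q: q1→q1)
  step 8: q1  (read p: q1→q1)
  step 9: q1  (read p: q1→q1)

The earliest repeat is at step j = 2: D is in q1, which it already visited at step i = 1.
With |Q| = 7, pigeonhole forces a state repeat no later than step 7; the substring read between the first and second visits to that state can be pumped.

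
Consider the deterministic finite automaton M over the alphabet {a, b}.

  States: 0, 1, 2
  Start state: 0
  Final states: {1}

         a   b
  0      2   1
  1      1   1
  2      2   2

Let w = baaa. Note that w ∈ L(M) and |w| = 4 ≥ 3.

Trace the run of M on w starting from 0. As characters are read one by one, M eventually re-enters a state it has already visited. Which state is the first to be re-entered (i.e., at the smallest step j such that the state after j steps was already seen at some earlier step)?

State sequence: 0 -b-> 1 -a-> 1 -a-> 1 -a-> 1
First repeat at step 2: 1 was already visited.

The earliest repeat is at step j = 2: M is in 1, which it already visited at step i = 1.
Pumping length from the standard proof: p = 3 (the number of states). The repeated state found above gives |xy| = j ≤ 3 and |y| = j − i ≥ 1.

1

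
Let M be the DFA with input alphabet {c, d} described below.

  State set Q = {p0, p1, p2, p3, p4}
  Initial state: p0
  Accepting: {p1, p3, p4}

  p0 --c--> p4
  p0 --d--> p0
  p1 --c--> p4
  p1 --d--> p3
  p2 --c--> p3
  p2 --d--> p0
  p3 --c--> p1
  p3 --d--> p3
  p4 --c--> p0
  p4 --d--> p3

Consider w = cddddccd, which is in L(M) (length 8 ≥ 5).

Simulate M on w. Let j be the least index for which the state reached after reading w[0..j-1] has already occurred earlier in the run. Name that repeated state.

State sequence: p0 -c-> p4 -d-> p3 -d-> p3 -d-> p3 -d-> p3 -c-> p1 -c-> p4 -d-> p3
First repeat at step 3: p3 was already visited.

The earliest repeat is at step j = 3: M is in p3, which it already visited at step i = 2.
Since M has 5 states, any run of length ≥ 5 visits 5+1 states, so by pigeonhole some state repeats within the first 5 steps — that repeat gives the pumpable loop.

p3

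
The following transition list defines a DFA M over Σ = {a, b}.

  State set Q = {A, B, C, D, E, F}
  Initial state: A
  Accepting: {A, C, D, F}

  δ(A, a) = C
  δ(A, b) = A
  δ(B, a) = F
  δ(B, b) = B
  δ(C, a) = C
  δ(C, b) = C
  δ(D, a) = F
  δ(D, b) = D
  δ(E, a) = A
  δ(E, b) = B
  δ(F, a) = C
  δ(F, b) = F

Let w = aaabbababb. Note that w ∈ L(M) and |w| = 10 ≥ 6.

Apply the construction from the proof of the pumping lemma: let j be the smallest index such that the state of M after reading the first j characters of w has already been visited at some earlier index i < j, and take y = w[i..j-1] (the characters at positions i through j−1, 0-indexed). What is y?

a

Run of M on w = a a a b b a b a b b:
  step 0: A  (start)
  step 1: C  (read a: A→C)
  step 2: C  (read a: C→C)   ← first repeat (C seen earlier)
  step 3: C  (read a: C→C)
  step 4: C  (read b: C→C)
  step 5: C  (read b: C→C)
  step 6: C  (read a: C→C)
  step 7: C  (read b: C→C)
  step 8: C  (read a: C→C)
  step 9: C  (read b: C→C)
  step 10: C  (read b: C→C)

So i = 1, j = 2, giving x = w[0:1] = a, y = w[1:2] = a, z = w[2:10] = abbababb.
Check: |xy| = 2 ≤ 6 and |y| = 1 ≥ 1. Reading y takes M from C back to C, so every xyⁱz is accepted.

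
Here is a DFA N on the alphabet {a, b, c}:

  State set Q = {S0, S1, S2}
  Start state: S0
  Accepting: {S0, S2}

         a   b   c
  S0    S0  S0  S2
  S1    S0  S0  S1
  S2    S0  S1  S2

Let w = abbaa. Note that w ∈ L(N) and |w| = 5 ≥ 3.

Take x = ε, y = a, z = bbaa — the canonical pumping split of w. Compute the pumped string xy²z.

aabbaa

xy^2z = ε·a·a·bbaa = aabbaa.
Reading y = a takes N from S0 back to S0, so after x·y·y the machine is still in S0, and z then leads to the accepting state S0. Hence aabbaa ∈ L(N).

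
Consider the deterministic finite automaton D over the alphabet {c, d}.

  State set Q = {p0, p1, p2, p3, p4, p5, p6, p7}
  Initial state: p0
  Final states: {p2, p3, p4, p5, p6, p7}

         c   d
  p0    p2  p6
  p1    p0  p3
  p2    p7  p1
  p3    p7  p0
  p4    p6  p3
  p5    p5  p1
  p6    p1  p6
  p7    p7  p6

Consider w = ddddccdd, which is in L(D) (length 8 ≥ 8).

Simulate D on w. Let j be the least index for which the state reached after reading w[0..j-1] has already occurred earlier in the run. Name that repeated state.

State sequence: p0 -d-> p6 -d-> p6 -d-> p6 -d-> p6 -c-> p1 -c-> p0 -d-> p6 -d-> p6
First repeat at step 2: p6 was already visited.

The earliest repeat is at step j = 2: D is in p6, which it already visited at step i = 1.

p6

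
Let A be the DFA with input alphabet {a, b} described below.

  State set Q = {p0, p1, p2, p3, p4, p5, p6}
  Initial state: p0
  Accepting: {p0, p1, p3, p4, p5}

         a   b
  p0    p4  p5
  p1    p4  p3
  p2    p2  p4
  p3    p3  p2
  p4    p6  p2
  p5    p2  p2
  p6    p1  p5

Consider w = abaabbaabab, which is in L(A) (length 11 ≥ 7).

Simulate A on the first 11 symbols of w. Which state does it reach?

State sequence: p0 -a-> p4 -b-> p2 -a-> p2 -a-> p2 -b-> p4 -b-> p2 -a-> p2 -a-> p2 -b-> p4 -a-> p6 -b-> p5

After reading 11 characters, A is in state p5.

p5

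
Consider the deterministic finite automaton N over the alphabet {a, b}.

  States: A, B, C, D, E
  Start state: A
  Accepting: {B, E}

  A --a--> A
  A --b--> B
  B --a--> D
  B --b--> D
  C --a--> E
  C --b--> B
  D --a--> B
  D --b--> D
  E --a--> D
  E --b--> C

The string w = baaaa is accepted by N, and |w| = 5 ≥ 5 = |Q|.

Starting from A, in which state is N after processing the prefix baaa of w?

D

State sequence: A -b-> B -a-> D -a-> B -a-> D

After reading 4 characters, N is in state D.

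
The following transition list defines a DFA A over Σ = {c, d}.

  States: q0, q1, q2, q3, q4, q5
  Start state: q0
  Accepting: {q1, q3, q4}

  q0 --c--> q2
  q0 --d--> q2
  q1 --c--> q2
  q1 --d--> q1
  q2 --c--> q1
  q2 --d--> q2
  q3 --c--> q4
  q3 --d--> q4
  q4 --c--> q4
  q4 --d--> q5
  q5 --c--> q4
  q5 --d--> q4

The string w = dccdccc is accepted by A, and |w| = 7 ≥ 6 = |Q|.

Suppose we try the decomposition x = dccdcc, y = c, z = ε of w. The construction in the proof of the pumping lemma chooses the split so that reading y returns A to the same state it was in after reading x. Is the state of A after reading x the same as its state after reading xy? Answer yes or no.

State sequence: q0 -d-> q2 -c-> q1 -c-> q2 -d-> q2 -c-> q1 -c-> q2 -c-> q1

After x (step 6): q2. After xy (step 7): q1.
They differ (q2 ≠ q1), so y is not a cycle from the state after x; this split is not the one the pumping-lemma construction produces, and pumping y need not keep the string in L(A).

no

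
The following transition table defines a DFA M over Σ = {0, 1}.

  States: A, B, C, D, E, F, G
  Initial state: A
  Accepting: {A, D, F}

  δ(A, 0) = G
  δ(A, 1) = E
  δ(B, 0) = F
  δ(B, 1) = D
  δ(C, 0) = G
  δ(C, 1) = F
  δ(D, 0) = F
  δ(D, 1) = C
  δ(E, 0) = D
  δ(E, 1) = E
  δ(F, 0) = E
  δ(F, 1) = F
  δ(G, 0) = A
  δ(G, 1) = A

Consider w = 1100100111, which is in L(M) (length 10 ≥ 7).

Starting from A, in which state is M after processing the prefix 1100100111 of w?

Run of M on the first 10 characters of w = 1 1 0 0 1 0 0 1 1 1:
  step 0: A  (start)
  step 1: E  (read 1: A→E)
  step 2: E  (read 1: E→E)
  step 3: D  (read 0: E→D)
  step 4: F  (read 0: D→F)
  step 5: F  (read 1: F→F)
  step 6: E  (read 0: F→E)
  step 7: D  (read 0: E→D)
  step 8: C  (read 1: D→C)
  step 9: F  (read 1: C→F)
  step 10: F  (read 1: F→F)

After reading 10 characters, M is in state F.
(This kind of state-tracing is the core of the pumping-lemma construction: with 7 states, pigeonhole forces a repeat within the first 7 steps.)

F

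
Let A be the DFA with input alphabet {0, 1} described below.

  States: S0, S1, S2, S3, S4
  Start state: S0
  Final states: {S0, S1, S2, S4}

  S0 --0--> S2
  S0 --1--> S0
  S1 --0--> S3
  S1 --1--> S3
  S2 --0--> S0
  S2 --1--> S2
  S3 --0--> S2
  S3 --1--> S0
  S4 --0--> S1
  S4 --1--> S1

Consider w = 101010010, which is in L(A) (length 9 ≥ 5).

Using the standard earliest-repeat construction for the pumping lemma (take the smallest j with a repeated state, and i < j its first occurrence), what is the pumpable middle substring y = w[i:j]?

1

Run of A on w = 1 0 1 0 1 0 0 1 0:
  step 0: S0  (start)
  step 1: S0  (read 1: S0→S0)   ← first repeat (S0 seen earlier)
  step 2: S2  (read 0: S0→S2)
  step 3: S2  (read 1: S2→S2)
  step 4: S0  (read 0: S2→S0)
  step 5: S0  (read 1: S0→S0)
  step 6: S2  (read 0: S0→S2)
  step 7: S0  (read 0: S2→S0)
  step 8: S0  (read 1: S0→S0)
  step 9: S2  (read 0: S0→S2)

So i = 0, j = 1, giving x = w[0:0] = ε, y = w[0:1] = 1, z = w[1:9] = 01010010.
Check: |xy| = 1 ≤ 5 and |y| = 1 ≥ 1. Reading y takes A from S0 back to S0, so every xyⁱz is accepted.
With |Q| = 5, pigeonhole forces a state repeat no later than step 5; the substring read between the first and second visits to that state can be pumped.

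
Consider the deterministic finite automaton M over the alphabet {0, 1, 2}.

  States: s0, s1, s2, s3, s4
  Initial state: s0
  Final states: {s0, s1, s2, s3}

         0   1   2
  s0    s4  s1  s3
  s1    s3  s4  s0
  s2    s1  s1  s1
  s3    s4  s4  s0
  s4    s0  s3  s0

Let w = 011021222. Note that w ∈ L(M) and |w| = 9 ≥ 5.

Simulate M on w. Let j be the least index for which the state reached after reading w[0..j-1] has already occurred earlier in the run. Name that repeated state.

s4

Run of M on w = 0 1 1 0 2 1 2 2 2:
  step 0: s0  (start)
  step 1: s4  (read 0: s0→s4)
  step 2: s3  (read 1: s4→s3)
  step 3: s4  (read 1: s3→s4)   ← first repeat (s4 seen earlier)
  step 4: s0  (read 0: s4→s0)
  step 5: s3  (read 2: s0→s3)
  step 6: s4  (read 1: s3→s4)
  step 7: s0  (read 2: s4→s0)
  step 8: s3  (read 2: s0→s3)
  step 9: s0  (read 2: s3→s0)

The earliest repeat is at step j = 3: M is in s4, which it already visited at step i = 1.
Pumping length from the standard proof: p = 5 (the number of states). The repeated state found above gives |xy| = j ≤ 5 and |y| = j − i ≥ 1.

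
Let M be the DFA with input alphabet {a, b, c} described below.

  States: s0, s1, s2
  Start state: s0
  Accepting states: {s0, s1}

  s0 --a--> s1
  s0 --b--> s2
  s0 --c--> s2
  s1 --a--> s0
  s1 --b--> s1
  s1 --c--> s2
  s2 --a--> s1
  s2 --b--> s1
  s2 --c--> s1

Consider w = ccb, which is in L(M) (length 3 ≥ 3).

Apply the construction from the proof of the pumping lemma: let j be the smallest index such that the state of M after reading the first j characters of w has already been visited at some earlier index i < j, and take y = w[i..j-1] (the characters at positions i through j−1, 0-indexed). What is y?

b

Run of M on w = c c b:
  step 0: s0  (start)
  step 1: s2  (read c: s0→s2)
  step 2: s1  (read c: s2→s1)
  step 3: s1  (read b: s1→s1)   ← first repeat (s1 seen earlier)

So i = 2, j = 3, giving x = w[0:2] = cc, y = w[2:3] = b, z = w[3:3] = ε.
Check: |xy| = 3 ≤ 3 and |y| = 1 ≥ 1. Reading y takes M from s1 back to s1, so every xyⁱz is accepted.
Since M has 3 states, any run of length ≥ 3 visits 3+1 states, so by pigeonhole some state repeats within the first 3 steps — that repeat gives the pumpable loop.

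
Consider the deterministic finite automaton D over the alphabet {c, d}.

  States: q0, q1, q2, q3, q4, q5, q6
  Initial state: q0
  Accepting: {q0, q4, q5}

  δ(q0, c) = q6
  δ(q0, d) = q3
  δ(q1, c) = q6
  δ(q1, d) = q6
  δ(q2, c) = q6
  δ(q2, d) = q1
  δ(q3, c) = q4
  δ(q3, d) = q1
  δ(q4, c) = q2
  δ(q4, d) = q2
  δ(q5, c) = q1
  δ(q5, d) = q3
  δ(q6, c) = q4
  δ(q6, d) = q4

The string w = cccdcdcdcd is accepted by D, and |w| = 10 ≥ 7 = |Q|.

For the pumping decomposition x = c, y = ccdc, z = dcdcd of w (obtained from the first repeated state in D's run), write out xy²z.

xy^2z = c·ccdc·ccdc·dcdcd = cccdcccdcdcdcd.
Reading y = ccdc takes D from q6 back to q6, so after x·y·y the machine is still in q6, and z then leads to the accepting state q4. Hence cccdcccdcdcdcd ∈ L(D).

cccdcccdcdcdcd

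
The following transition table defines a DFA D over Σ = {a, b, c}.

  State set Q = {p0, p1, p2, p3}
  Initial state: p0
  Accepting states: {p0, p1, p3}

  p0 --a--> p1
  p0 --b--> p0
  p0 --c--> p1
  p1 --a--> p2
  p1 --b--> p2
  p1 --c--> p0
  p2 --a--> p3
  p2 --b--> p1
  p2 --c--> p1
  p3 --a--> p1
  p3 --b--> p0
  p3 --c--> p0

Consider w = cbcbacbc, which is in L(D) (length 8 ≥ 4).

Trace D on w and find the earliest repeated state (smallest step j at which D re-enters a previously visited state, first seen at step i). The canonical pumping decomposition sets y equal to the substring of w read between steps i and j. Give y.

bc

Run of D on w = c b c b a c b c:
  step 0: p0  (start)
  step 1: p1  (read c: p0→p1)
  step 2: p2  (read b: p1→p2)
  step 3: p1  (read c: p2→p1)   ← first repeat (p1 seen earlier)
  step 4: p2  (read b: p1→p2)
  step 5: p3  (read a: p2→p3)
  step 6: p0  (read c: p3→p0)
  step 7: p0  (read b: p0→p0)
  step 8: p1  (read c: p0→p1)

So i = 1, j = 3, giving x = w[0:1] = c, y = w[1:3] = bc, z = w[3:8] = bacbc.
Check: |xy| = 3 ≤ 4 and |y| = 2 ≥ 1. Reading y takes D from p1 back to p1, so every xyⁱz is accepted.
The DFA has 4 states, so the proof of the pumping lemma guarantees a repeated state among the first 4+1 visited; the segment between the two visits is the pumpable y.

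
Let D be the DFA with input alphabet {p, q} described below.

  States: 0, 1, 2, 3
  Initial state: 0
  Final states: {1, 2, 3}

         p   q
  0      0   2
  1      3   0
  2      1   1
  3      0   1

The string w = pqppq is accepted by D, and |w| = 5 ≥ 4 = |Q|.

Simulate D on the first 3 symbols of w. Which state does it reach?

State sequence: 0 -p-> 0 -q-> 2 -p-> 1

After reading 3 characters, D is in state 1.

1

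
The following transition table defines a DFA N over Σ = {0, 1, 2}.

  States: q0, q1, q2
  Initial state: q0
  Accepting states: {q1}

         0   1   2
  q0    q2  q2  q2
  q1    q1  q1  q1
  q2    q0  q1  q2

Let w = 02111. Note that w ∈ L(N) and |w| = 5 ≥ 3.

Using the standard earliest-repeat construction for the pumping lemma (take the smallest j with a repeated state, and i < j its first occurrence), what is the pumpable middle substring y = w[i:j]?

Run of N on w = 0 2 1 1 1:
  step 0: q0  (start)
  step 1: q2  (read 0: q0→q2)
  step 2: q2  (read 2: q2→q2)   ← first repeat (q2 seen earlier)
  step 3: q1  (read 1: q2→q1)
  step 4: q1  (read 1: q1→q1)
  step 5: q1  (read 1: q1→q1)

So i = 1, j = 2, giving x = w[0:1] = 0, y = w[1:2] = 2, z = w[2:5] = 111.
Check: |xy| = 2 ≤ 3 and |y| = 1 ≥ 1. Reading y takes N from q2 back to q2, so every xyⁱz is accepted.

2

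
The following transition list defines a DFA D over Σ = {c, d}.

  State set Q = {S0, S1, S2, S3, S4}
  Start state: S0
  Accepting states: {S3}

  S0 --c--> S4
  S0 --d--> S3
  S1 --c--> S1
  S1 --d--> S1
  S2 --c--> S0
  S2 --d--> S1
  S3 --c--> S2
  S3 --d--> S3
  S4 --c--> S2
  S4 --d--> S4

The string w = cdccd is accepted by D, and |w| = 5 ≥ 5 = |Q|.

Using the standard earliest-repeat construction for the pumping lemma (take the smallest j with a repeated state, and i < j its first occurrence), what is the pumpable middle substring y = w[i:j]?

d

State sequence: S0 -c-> S4 -d-> S4 -c-> S2 -c-> S0 -d-> S3
First repeat at step 2: S4 was already visited.

So i = 1, j = 2, giving x = w[0:1] = c, y = w[1:2] = d, z = w[2:5] = ccd.
Check: |xy| = 2 ≤ 5 and |y| = 1 ≥ 1. Reading y takes D from S4 back to S4, so every xyⁱz is accepted.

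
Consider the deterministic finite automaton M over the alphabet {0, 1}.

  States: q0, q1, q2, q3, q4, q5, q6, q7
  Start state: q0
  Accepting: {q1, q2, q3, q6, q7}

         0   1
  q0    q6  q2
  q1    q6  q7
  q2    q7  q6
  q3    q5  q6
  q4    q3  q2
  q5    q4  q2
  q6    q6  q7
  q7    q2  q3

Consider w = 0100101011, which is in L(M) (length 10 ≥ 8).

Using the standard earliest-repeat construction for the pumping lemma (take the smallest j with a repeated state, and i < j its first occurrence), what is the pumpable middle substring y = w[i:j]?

00

State sequence: q0 -0-> q6 -1-> q7 -0-> q2 -0-> q7 -1-> q3 -0-> q5 -1-> q2 -0-> q7 -1-> q3 -1-> q6
First repeat at step 4: q7 was already visited.

So i = 2, j = 4, giving x = w[0:2] = 01, y = w[2:4] = 00, z = w[4:10] = 101011.
Check: |xy| = 4 ≤ 8 and |y| = 2 ≥ 1. Reading y takes M from q7 back to q7, so every xyⁱz is accepted.
The DFA has 8 states, so the proof of the pumping lemma guarantees a repeated state among the first 8+1 visited; the segment between the two visits is the pumpable y.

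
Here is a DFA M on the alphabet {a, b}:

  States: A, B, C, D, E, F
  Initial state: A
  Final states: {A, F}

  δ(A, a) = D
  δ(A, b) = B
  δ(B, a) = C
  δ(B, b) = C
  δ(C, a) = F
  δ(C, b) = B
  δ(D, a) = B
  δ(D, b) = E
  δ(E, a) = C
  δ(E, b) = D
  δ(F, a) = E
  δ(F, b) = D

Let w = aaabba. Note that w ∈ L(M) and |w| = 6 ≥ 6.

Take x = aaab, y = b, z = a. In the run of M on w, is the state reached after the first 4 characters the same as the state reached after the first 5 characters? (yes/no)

no

State sequence: A -a-> D -a-> B -a-> C -b-> B -b-> C

After x (step 4): B. After xy (step 5): C.
They differ (B ≠ C), so y is not a cycle from the state after x; this split is not the one the pumping-lemma construction produces, and pumping y need not keep the string in L(M).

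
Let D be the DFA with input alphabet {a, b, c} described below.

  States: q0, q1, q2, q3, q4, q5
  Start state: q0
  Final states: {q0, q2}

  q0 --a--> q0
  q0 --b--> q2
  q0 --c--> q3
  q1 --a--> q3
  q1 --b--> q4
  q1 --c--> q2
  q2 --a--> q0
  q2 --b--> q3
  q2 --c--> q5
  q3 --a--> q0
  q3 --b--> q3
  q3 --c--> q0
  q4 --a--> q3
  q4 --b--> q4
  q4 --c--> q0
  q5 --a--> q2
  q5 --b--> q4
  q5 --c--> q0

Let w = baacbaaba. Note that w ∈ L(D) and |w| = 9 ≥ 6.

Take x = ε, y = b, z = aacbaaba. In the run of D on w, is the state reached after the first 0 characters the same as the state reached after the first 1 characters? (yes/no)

Run of D on the first 1 characters of w = b:
  step 0: q0  (start)
  step 1: q2  (read b: q0→q2)

After x (step 0): q0. After xy (step 1): q2.
They differ (q0 ≠ q2), so y is not a cycle from the state after x; this split is not the one the pumping-lemma construction produces, and pumping y need not keep the string in L(D).

no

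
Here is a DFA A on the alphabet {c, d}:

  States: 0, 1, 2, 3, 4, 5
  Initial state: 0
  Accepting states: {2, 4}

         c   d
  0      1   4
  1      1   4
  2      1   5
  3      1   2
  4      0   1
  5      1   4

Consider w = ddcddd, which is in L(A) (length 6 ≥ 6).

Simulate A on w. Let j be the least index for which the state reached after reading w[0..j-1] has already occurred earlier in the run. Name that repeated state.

Run of A on w = d d c d d d:
  step 0: 0  (start)
  step 1: 4  (read d: 0→4)
  step 2: 1  (read d: 4→1)
  step 3: 1  (read c: 1→1)   ← first repeat (1 seen earlier)
  step 4: 4  (read d: 1→4)
  step 5: 1  (read d: 4→1)
  step 6: 4  (read d: 1→4)

The earliest repeat is at step j = 3: A is in 1, which it already visited at step i = 2.

1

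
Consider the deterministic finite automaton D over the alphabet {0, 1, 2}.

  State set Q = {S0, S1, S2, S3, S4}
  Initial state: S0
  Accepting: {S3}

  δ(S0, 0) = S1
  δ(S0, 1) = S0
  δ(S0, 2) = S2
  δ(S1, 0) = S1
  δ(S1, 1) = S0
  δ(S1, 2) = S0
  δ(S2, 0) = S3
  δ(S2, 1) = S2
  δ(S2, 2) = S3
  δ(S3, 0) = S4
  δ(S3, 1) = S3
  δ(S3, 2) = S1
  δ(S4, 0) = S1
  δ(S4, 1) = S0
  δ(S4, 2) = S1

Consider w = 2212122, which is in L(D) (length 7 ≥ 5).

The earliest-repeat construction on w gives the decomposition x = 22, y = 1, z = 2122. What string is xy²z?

22112122

xy^2z = 22·1·1·2122 = 22112122.
Reading y = 1 takes D from S3 back to S3, so after x·y·y the machine is still in S3, and z then leads to the accepting state S3. Hence 22112122 ∈ L(D).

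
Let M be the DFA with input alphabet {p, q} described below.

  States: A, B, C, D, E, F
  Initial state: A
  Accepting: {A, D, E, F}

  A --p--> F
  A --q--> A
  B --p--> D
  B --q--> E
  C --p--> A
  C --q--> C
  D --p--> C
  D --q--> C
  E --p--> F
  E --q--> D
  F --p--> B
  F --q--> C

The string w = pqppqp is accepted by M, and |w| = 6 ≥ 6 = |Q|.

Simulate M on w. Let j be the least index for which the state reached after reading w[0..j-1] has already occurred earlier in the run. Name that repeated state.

Run of M on w = p q p p q p:
  step 0: A  (start)
  step 1: F  (read p: A→F)
  step 2: C  (read q: F→C)
  step 3: A  (read p: C→A)   ← first repeat (A seen earlier)
  step 4: F  (read p: A→F)
  step 5: C  (read q: F→C)
  step 6: A  (read p: C→A)

The earliest repeat is at step j = 3: M is in A, which it already visited at step i = 0.
Pumping length from the standard proof: p = 6 (the number of states). The repeated state found above gives |xy| = j ≤ 6 and |y| = j − i ≥ 1.

A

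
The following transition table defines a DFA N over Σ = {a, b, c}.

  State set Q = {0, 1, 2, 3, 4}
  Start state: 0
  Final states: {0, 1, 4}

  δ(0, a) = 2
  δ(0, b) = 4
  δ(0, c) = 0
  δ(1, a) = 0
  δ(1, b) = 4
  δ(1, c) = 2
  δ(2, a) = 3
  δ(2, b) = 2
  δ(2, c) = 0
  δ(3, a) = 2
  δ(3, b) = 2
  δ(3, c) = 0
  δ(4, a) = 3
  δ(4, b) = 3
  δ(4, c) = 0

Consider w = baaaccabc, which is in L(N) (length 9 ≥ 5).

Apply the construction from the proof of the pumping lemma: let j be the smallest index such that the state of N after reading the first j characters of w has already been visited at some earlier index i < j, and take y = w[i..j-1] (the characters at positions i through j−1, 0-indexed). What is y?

Run of N on w = b a a a c c a b c:
  step 0: 0  (start)
  step 1: 4  (read b: 0→4)
  step 2: 3  (read a: 4→3)
  step 3: 2  (read a: 3→2)
  step 4: 3  (read a: 2→3)   ← first repeat (3 seen earlier)
  step 5: 0  (read c: 3→0)
  step 6: 0  (read c: 0→0)
  step 7: 2  (read a: 0→2)
  step 8: 2  (read b: 2→2)
  step 9: 0  (read c: 2→0)

So i = 2, j = 4, giving x = w[0:2] = ba, y = w[2:4] = aa, z = w[4:9] = ccabc.
Check: |xy| = 4 ≤ 5 and |y| = 2 ≥ 1. Reading y takes N from 3 back to 3, so every xyⁱz is accepted.

aa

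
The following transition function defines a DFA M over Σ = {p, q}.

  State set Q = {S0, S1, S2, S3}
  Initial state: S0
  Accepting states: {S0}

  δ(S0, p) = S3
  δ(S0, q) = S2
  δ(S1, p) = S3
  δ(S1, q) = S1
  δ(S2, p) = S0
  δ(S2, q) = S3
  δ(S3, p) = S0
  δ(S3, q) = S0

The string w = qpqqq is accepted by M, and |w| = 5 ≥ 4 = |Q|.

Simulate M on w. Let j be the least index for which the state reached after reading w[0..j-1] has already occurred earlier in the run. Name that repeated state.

Run of M on w = q p q q q:
  step 0: S0  (start)
  step 1: S2  (read q: S0→S2)
  step 2: S0  (read p: S2→S0)   ← first repeat (S0 seen earlier)
  step 3: S2  (read q: S0→S2)
  step 4: S3  (read q: S2→S3)
  step 5: S0  (read q: S3→S0)

The earliest repeat is at step j = 2: M is in S0, which it already visited at step i = 0.
With |Q| = 4, pigeonhole forces a state repeat no later than step 4; the substring read between the first and second visits to that state can be pumped.

S0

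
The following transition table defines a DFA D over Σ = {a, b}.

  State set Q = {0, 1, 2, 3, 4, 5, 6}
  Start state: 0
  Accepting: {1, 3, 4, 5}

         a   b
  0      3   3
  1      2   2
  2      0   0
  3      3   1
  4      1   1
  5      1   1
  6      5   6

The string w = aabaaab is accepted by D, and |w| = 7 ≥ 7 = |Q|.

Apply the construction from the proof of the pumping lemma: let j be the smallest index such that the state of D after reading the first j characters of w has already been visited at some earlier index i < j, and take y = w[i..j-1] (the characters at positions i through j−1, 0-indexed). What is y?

a

Run of D on w = a a b a a a b:
  step 0: 0  (start)
  step 1: 3  (read a: 0→3)
  step 2: 3  (read a: 3→3)   ← first repeat (3 seen earlier)
  step 3: 1  (read b: 3→1)
  step 4: 2  (read a: 1→2)
  step 5: 0  (read a: 2→0)
  step 6: 3  (read a: 0→3)
  step 7: 1  (read b: 3→1)

So i = 1, j = 2, giving x = w[0:1] = a, y = w[1:2] = a, z = w[2:7] = baaab.
Check: |xy| = 2 ≤ 7 and |y| = 1 ≥ 1. Reading y takes D from 3 back to 3, so every xyⁱz is accepted.
Since D has 7 states, any run of length ≥ 7 visits 7+1 states, so by pigeonhole some state repeats within the first 7 steps — that repeat gives the pumpable loop.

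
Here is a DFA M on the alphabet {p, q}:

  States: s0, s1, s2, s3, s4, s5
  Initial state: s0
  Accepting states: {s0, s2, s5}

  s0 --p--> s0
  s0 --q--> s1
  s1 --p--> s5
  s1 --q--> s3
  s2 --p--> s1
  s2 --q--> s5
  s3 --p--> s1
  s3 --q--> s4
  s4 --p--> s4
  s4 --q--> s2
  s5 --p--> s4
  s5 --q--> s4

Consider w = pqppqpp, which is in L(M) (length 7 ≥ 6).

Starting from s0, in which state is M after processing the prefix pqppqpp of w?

State sequence: s0 -p-> s0 -q-> s1 -p-> s5 -p-> s4 -q-> s2 -p-> s1 -p-> s5

After reading 7 characters, M is in state s5.

s5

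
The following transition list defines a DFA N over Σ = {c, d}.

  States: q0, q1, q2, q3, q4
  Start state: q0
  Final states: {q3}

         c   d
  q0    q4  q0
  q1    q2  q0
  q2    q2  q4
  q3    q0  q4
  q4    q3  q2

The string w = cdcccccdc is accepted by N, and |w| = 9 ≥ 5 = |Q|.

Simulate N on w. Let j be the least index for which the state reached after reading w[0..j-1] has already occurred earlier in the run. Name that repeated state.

q2

Run of N on w = c d c c c c c d c:
  step 0: q0  (start)
  step 1: q4  (read c: q0→q4)
  step 2: q2  (read d: q4→q2)
  step 3: q2  (read c: q2→q2)   ← first repeat (q2 seen earlier)
  step 4: q2  (read c: q2→q2)
  step 5: q2  (read c: q2→q2)
  step 6: q2  (read c: q2→q2)
  step 7: q2  (read c: q2→q2)
  step 8: q4  (read d: q2→q4)
  step 9: q3  (read c: q4→q3)

The earliest repeat is at step j = 3: N is in q2, which it already visited at step i = 2.
The DFA has 5 states, so the proof of the pumping lemma guarantees a repeated state among the first 5+1 visited; the segment between the two visits is the pumpable y.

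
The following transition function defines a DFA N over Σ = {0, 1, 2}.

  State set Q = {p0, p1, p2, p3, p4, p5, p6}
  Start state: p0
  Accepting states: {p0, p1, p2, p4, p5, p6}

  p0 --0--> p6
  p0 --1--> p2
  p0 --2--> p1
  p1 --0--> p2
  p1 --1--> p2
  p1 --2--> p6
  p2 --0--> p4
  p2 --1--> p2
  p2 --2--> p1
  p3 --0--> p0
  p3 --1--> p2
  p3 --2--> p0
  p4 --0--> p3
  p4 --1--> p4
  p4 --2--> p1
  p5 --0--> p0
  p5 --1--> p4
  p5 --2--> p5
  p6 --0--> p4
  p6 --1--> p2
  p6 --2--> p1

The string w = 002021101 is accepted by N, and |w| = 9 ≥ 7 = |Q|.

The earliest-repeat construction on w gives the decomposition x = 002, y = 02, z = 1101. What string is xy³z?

0020202021101

xy^3z = 002·02·02·02·1101 = 0020202021101.
Reading y = 02 takes N from p1 back to p1, so after x·y·y·y the machine is still in p1, and z then leads to the accepting state p4. Hence 0020202021101 ∈ L(N).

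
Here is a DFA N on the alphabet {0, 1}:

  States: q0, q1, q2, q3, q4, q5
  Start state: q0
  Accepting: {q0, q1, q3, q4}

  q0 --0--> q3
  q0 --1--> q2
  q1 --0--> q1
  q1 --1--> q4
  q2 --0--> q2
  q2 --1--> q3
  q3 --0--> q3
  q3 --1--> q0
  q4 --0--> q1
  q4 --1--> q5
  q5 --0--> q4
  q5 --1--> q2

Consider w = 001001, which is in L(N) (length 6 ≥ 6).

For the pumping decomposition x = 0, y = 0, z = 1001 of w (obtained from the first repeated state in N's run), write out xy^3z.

00001001

xy^3z = 0·0·0·0·1001 = 00001001.
Reading y = 0 takes N from q3 back to q3, so after x·y·y·y the machine is still in q3, and z then leads to the accepting state q0. Hence 00001001 ∈ L(N).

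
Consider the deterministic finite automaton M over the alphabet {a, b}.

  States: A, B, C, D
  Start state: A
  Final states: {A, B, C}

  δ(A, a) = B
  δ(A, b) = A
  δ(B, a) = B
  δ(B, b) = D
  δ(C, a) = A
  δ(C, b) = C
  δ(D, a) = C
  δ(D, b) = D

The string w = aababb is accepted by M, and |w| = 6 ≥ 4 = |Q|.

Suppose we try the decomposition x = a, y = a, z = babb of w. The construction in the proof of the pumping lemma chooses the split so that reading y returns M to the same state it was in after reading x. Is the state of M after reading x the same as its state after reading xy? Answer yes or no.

State sequence: A -a-> B -a-> B

After x (step 1): B. After xy (step 2): B.
They match, so y = a drives M around a cycle from B back to itself; pumping y any number of times keeps M in B before reading z, and xyⁱz ∈ L(M) for every i ≥ 0.

yes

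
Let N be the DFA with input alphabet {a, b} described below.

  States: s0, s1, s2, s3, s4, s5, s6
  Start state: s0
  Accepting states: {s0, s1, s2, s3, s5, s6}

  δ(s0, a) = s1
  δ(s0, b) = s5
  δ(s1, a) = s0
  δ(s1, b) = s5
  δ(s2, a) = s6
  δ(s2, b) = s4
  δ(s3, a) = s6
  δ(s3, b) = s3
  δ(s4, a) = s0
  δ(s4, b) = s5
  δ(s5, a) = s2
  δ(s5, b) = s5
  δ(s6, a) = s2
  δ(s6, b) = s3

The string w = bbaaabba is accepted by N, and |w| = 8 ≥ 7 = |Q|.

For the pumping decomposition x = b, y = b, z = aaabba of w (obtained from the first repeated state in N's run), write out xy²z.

xy^2z = b·b·b·aaabba = bbbaaabba.
Reading y = b takes N from s5 back to s5, so after x·y·y the machine is still in s5, and z then leads to the accepting state s2. Hence bbbaaabba ∈ L(N).

bbbaaabba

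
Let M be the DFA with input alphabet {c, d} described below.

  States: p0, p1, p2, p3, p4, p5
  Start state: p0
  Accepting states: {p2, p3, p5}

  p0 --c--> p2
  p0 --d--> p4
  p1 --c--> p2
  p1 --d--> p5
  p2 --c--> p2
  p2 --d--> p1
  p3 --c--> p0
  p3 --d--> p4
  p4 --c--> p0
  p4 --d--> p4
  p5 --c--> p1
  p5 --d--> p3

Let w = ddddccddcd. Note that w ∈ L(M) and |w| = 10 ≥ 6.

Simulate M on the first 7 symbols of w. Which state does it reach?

State sequence: p0 -d-> p4 -d-> p4 -d-> p4 -d-> p4 -c-> p0 -c-> p2 -d-> p1

After reading 7 characters, M is in state p1.

p1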